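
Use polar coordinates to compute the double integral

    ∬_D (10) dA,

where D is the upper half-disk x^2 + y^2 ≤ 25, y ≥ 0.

The region D is 0 ≤ r ≤ 5, 0 ≤ θ ≤ π in polar coordinates, where x = r cos(θ), y = r sin(θ), and dA = r dr dθ.

Under the substitution, the integrand becomes 10, so

    ∬_D (10) dA = ∫_{0}^{π} ∫_{0}^{5} (10) · r dr dθ.

Inner integral (in r): ∫_{0}^{5} (10) · r dr = 125.

Outer integral (in θ): ∫_{0}^{π} (125) dθ = 125π.

Therefore ∬_D (10) dA = 125π.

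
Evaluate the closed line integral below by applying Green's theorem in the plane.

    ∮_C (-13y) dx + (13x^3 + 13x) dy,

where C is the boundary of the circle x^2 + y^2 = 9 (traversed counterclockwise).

Green's theorem converts the closed line integral into a double integral over the enclosed region D:

    ∮_C P dx + Q dy = ∬_D (∂Q/∂x - ∂P/∂y) dA.

Here P = -13y, Q = 13x^3 + 13x, so

    ∂Q/∂x = 39x^2 + 13,    ∂P/∂y = -13,
    ∂Q/∂x - ∂P/∂y = 39x^2 + 26.

D is the region x^2 + y^2 ≤ 9. Evaluating the double integral:

In polar coordinates (x = r cos θ, y = r sin θ, dA = r dr dθ) the integrand becomes 39r^2cos(θ)^2 + 26, so

    ∬_D (39x^2 + 26) dA = ∫_0^{2π} ∫_0^{3} (39r^2cos(θ)^2 + 26) · r dr dθ.

Inner (r from 0 to 3): 3159cos(θ)^2/4 + 117.
Outer (θ from 0 to 2π): 4095π/4.

Therefore ∮_C P dx + Q dy = 4095π/4.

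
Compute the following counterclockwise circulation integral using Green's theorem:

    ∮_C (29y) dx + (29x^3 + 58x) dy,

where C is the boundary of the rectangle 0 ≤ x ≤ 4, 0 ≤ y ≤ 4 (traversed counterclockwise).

Green's theorem converts the closed line integral into a double integral over the enclosed region D:

    ∮_C P dx + Q dy = ∬_D (∂Q/∂x - ∂P/∂y) dA.

Here P = 29y, Q = 29x^3 + 58x, so

    ∂Q/∂x = 87x^2 + 58,    ∂P/∂y = 29,
    ∂Q/∂x - ∂P/∂y = 87x^2 + 29.

D is the region 0 ≤ x ≤ 4, 0 ≤ y ≤ 4. Evaluating the double integral:

    ∬_D (87x^2 + 29) dA = ∫_0^{4} ∫_0^{4} (87x^2 + 29) dy dx.

Inner (y from 0 to 4): 348x^2 + 116.
Outer (x from 0 to 4): 7888.

Therefore ∮_C P dx + Q dy = 7888.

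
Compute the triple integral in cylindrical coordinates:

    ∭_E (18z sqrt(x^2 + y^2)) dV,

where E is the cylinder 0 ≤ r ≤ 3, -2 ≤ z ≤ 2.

In cylindrical coordinates, x = r cos(θ), y = r sin(θ), z = z, and dV = r dr dθ dz.

The integrand becomes 18r z, so

    ∭_E (18z sqrt(x^2 + y^2)) dV = ∫_{0}^{2π} ∫_{0}^{3} ∫_{-2}^{2} (18r z) · r dz dr dθ.

Inner (z): 0.
Middle (r from 0 to 3): 0.
Outer (θ): 0.

Therefore the triple integral equals 0.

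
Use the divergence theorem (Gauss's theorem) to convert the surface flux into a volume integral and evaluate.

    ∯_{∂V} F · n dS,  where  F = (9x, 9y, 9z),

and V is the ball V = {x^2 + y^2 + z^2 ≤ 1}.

By the divergence theorem,

    ∯_{∂V} F · n dS = ∭_V (∇ · F) dV.

Compute the divergence:
    ∇ · F = ∂F_x/∂x + ∂F_y/∂y + ∂F_z/∂z = 9 + 9 + 9 = 27.

In spherical coordinates, x = ρ sin(φ) cos(θ), y = ρ sin(φ) sin(θ), z = ρ cos(φ), dV = ρ^2 sin(φ) dρ dφ dθ, with 0 ≤ ρ ≤ 1, 0 ≤ φ ≤ π, 0 ≤ θ ≤ 2π.

The integrand, after substitution and multiplying by the volume element, becomes (27) · ρ^2 sin(φ), so

    ∭_V (∇·F) dV = ∫_0^{2π} ∫_0^{π} ∫_0^{1} (27) · ρ^2 sin(φ) dρ dφ dθ.

Inner (ρ from 0 to 1): 9sin(φ).
Middle (φ from 0 to π): 18.
Outer (θ from 0 to 2π): 36π.

Therefore ∯_{∂V} F · n dS = 36π.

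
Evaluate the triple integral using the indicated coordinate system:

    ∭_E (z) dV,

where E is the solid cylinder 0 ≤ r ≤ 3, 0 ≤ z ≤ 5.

In cylindrical coordinates, x = r cos(θ), y = r sin(θ), z = z, and dV = r dr dθ dz.

The integrand becomes z, so

    ∭_E (z) dV = ∫_{0}^{2π} ∫_{0}^{3} ∫_{0}^{5} (z) · r dz dr dθ.

Inner (z): 25r/2.
Middle (r from 0 to 3): 225/4.
Outer (θ): 225π/2.

Therefore the triple integral equals 225π/2.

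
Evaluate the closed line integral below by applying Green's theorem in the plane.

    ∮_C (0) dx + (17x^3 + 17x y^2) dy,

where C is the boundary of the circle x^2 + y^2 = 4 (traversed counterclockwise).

Green's theorem converts the closed line integral into a double integral over the enclosed region D:

    ∮_C P dx + Q dy = ∬_D (∂Q/∂x - ∂P/∂y) dA.

Here P = 0, Q = 17x^3 + 17x y^2, so

    ∂Q/∂x = 51x^2 + 17y^2,    ∂P/∂y = 0,
    ∂Q/∂x - ∂P/∂y = 51x^2 + 17y^2.

D is the region x^2 + y^2 ≤ 4. Evaluating the double integral:

In polar coordinates (x = r cos θ, y = r sin θ, dA = r dr dθ) the integrand becomes 17r^2(cos(2θ) + 2), so

    ∬_D (51x^2 + 17y^2) dA = ∫_0^{2π} ∫_0^{2} (17r^2(cos(2θ) + 2)) · r dr dθ.

Inner (r from 0 to 2): 68cos(2θ) + 136.
Outer (θ from 0 to 2π): 272π.

Therefore ∮_C P dx + Q dy = 272π.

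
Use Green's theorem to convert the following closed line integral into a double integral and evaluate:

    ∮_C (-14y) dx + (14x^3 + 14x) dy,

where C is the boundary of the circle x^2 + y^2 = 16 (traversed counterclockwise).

Green's theorem converts the closed line integral into a double integral over the enclosed region D:

    ∮_C P dx + Q dy = ∬_D (∂Q/∂x - ∂P/∂y) dA.

Here P = -14y, Q = 14x^3 + 14x, so

    ∂Q/∂x = 42x^2 + 14,    ∂P/∂y = -14,
    ∂Q/∂x - ∂P/∂y = 42x^2 + 28.

D is the region x^2 + y^2 ≤ 16. Evaluating the double integral:

In polar coordinates (x = r cos θ, y = r sin θ, dA = r dr dθ) the integrand becomes 42r^2cos(θ)^2 + 28, so

    ∬_D (42x^2 + 28) dA = ∫_0^{2π} ∫_0^{4} (42r^2cos(θ)^2 + 28) · r dr dθ.

Inner (r from 0 to 4): 2688cos(θ)^2 + 224.
Outer (θ from 0 to 2π): 3136π.

Therefore ∮_C P dx + Q dy = 3136π.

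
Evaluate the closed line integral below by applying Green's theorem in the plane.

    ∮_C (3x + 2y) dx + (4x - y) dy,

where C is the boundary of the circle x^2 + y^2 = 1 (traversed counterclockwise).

Green's theorem converts the closed line integral into a double integral over the enclosed region D:

    ∮_C P dx + Q dy = ∬_D (∂Q/∂x - ∂P/∂y) dA.

Here P = 3x + 2y, Q = 4x - y, so

    ∂Q/∂x = 4,    ∂P/∂y = 2,
    ∂Q/∂x - ∂P/∂y = 2.

D is the region x^2 + y^2 ≤ 1. Evaluating the double integral:

In polar coordinates (x = r cos θ, y = r sin θ, dA = r dr dθ) the integrand becomes 2, so

    ∬_D (2) dA = ∫_0^{2π} ∫_0^{1} (2) · r dr dθ.

Inner (r from 0 to 1): 1.
Outer (θ from 0 to 2π): 2π.

Therefore ∮_C P dx + Q dy = 2π.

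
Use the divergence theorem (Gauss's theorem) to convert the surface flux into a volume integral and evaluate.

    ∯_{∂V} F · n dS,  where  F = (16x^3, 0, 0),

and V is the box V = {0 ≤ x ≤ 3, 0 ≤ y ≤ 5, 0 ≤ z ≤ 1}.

By the divergence theorem,

    ∯_{∂V} F · n dS = ∭_V (∇ · F) dV.

Compute the divergence:
    ∇ · F = ∂F_x/∂x + ∂F_y/∂y + ∂F_z/∂z = 48x^2 + 0 + 0 = 48x^2.

V is a rectangular box, so dV = dx dy dz with 0 ≤ x ≤ 3, 0 ≤ y ≤ 5, 0 ≤ z ≤ 1.

Integrate (48x^2) over V as an iterated integral:

    ∭_V (∇·F) dV = ∫_0^{3} ∫_0^{5} ∫_0^{1} (48x^2) dz dy dx.

Inner (z from 0 to 1): 48x^2.
Middle (y from 0 to 5): 240x^2.
Outer (x from 0 to 3): 2160.

Therefore ∯_{∂V} F · n dS = 2160.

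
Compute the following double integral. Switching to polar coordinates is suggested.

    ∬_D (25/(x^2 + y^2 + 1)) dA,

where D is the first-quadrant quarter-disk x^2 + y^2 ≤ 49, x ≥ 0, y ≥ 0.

The region D is 0 ≤ r ≤ 7, 0 ≤ θ ≤ π/2 in polar coordinates, where x = r cos(θ), y = r sin(θ), and dA = r dr dθ.

Under the substitution, the integrand becomes 25/(r^2 + 1), so

    ∬_D (25/(x^2 + y^2 + 1)) dA = ∫_{0}^{π/2} ∫_{0}^{7} (25/(r^2 + 1)) · r dr dθ.

Inner integral (in r): ∫_{0}^{7} (25/(r^2 + 1)) · r dr = 25log(50)/2.

Outer integral (in θ): ∫_{0}^{π/2} (25log(50)/2) dθ = 25π log(50)/4.

Therefore ∬_D (25/(x^2 + y^2 + 1)) dA = 25π log(50)/4.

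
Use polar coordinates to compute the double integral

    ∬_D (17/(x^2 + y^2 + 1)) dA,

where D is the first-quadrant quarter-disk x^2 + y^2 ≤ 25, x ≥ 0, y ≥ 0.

The region D is 0 ≤ r ≤ 5, 0 ≤ θ ≤ π/2 in polar coordinates, where x = r cos(θ), y = r sin(θ), and dA = r dr dθ.

Under the substitution, the integrand becomes 17/(r^2 + 1), so

    ∬_D (17/(x^2 + y^2 + 1)) dA = ∫_{0}^{π/2} ∫_{0}^{5} (17/(r^2 + 1)) · r dr dθ.

Inner integral (in r): ∫_{0}^{5} (17/(r^2 + 1)) · r dr = 17log(26)/2.

Outer integral (in θ): ∫_{0}^{π/2} (17log(26)/2) dθ = 17π log(26)/4.

Therefore ∬_D (17/(x^2 + y^2 + 1)) dA = 17π log(26)/4.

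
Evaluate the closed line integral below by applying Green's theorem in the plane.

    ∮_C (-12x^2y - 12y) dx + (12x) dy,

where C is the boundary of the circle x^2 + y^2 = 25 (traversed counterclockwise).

Green's theorem converts the closed line integral into a double integral over the enclosed region D:

    ∮_C P dx + Q dy = ∬_D (∂Q/∂x - ∂P/∂y) dA.

Here P = -12x^2y - 12y, Q = 12x, so

    ∂Q/∂x = 12,    ∂P/∂y = -12x^2 - 12,
    ∂Q/∂x - ∂P/∂y = 12x^2 + 24.

D is the region x^2 + y^2 ≤ 25. Evaluating the double integral:

In polar coordinates (x = r cos θ, y = r sin θ, dA = r dr dθ) the integrand becomes 12r^2cos(θ)^2 + 24, so

    ∬_D (12x^2 + 24) dA = ∫_0^{2π} ∫_0^{5} (12r^2cos(θ)^2 + 24) · r dr dθ.

Inner (r from 0 to 5): 1875cos(θ)^2 + 300.
Outer (θ from 0 to 2π): 2475π.

Therefore ∮_C P dx + Q dy = 2475π.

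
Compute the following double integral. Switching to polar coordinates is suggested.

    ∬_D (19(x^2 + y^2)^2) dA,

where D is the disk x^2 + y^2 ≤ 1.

The region D is 0 ≤ r ≤ 1, 0 ≤ θ ≤ 2π in polar coordinates, where x = r cos(θ), y = r sin(θ), and dA = r dr dθ.

Under the substitution, the integrand becomes 19r^4, so

    ∬_D (19(x^2 + y^2)^2) dA = ∫_{0}^{2π} ∫_{0}^{1} (19r^4) · r dr dθ.

Inner integral (in r): ∫_{0}^{1} (19r^4) · r dr = 19/6.

Outer integral (in θ): ∫_{0}^{2π} (19/6) dθ = 19π/3.

Therefore ∬_D (19(x^2 + y^2)^2) dA = 19π/3.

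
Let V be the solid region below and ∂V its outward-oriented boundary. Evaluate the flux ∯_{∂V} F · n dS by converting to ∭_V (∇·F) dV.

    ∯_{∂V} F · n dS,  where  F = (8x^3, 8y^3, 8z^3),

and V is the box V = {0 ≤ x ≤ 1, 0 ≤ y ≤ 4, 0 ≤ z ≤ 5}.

By the divergence theorem,

    ∯_{∂V} F · n dS = ∭_V (∇ · F) dV.

Compute the divergence:
    ∇ · F = ∂F_x/∂x + ∂F_y/∂y + ∂F_z/∂z = 24x^2 + 24y^2 + 24z^2.

V is a rectangular box, so dV = dx dy dz with 0 ≤ x ≤ 1, 0 ≤ y ≤ 4, 0 ≤ z ≤ 5.

Integrate (24x^2 + 24y^2 + 24z^2) over V as an iterated integral:

    ∭_V (∇·F) dV = ∫_0^{1} ∫_0^{4} ∫_0^{5} (24x^2 + 24y^2 + 24z^2) dz dy dx.

Inner (z from 0 to 5): 120x^2 + 120y^2 + 1000.
Middle (y from 0 to 4): 480x^2 + 6560.
Outer (x from 0 to 1): 6720.

Therefore ∯_{∂V} F · n dS = 6720.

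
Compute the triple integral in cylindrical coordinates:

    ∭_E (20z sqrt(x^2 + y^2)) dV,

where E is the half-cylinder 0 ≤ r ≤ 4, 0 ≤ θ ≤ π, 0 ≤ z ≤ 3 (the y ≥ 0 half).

In cylindrical coordinates, x = r cos(θ), y = r sin(θ), z = z, and dV = r dr dθ dz.

The integrand becomes 20r z, so

    ∭_E (20z sqrt(x^2 + y^2)) dV = ∫_{0}^{π} ∫_{0}^{4} ∫_{0}^{3} (20r z) · r dz dr dθ.

Inner (z): 90r^2.
Middle (r from 0 to 4): 1920.
Outer (θ): 1920π.

Therefore the triple integral equals 1920π.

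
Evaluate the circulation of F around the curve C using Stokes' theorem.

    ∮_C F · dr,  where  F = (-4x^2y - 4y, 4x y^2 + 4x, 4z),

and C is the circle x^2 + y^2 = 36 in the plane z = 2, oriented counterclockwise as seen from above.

Let S be the flat disk x^2 + y^2 ≤ 36 in the plane z = 2, with upward unit normal n̂ = ẑ. By Stokes' theorem,

    ∮_C F · dr = ∬_S (∇ × F) · n̂ dS = ∬_D (curl F)_z dA,

where D is the disk x^2 + y^2 ≤ 36.

Compute the curl of F = (-4x^2y - 4y, 4x y^2 + 4x, 4z):
    (∇ × F)_x = ∂F_z/∂y - ∂F_y/∂z = 0,
    (∇ × F)_y = ∂F_x/∂z - ∂F_z/∂x = 0,
    (∇ × F)_z = ∂F_y/∂x - ∂F_x/∂y = 4x^2 + 4y^2 + 8.

On z = 2, (curl F)_z = 4x^2 + 4y^2 + 8.

Convert to polar (x = r cos θ, y = r sin θ, dA = r dr dθ); the integrand becomes 4r^2 + 8, so

    ∬_D (curl F)_z dA = ∫_0^{2π} ∫_0^{6} (4r^2 + 8) · r dr dθ.

Inner (r from 0 to 6): 1440.
Outer (θ from 0 to 2π): 2880π.

Therefore ∮_C F · dr = 2880π.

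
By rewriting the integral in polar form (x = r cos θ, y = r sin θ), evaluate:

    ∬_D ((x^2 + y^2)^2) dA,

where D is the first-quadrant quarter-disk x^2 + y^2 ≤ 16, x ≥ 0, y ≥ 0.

The region D is 0 ≤ r ≤ 4, 0 ≤ θ ≤ π/2 in polar coordinates, where x = r cos(θ), y = r sin(θ), and dA = r dr dθ.

Under the substitution, the integrand becomes r^4, so

    ∬_D ((x^2 + y^2)^2) dA = ∫_{0}^{π/2} ∫_{0}^{4} (r^4) · r dr dθ.

Inner integral (in r): ∫_{0}^{4} (r^4) · r dr = 2048/3.

Outer integral (in θ): ∫_{0}^{π/2} (2048/3) dθ = 1024π/3.

Therefore ∬_D ((x^2 + y^2)^2) dA = 1024π/3.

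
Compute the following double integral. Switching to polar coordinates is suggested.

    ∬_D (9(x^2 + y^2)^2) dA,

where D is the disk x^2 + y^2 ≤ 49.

The region D is 0 ≤ r ≤ 7, 0 ≤ θ ≤ 2π in polar coordinates, where x = r cos(θ), y = r sin(θ), and dA = r dr dθ.

Under the substitution, the integrand becomes 9r^4, so

    ∬_D (9(x^2 + y^2)^2) dA = ∫_{0}^{2π} ∫_{0}^{7} (9r^4) · r dr dθ.

Inner integral (in r): ∫_{0}^{7} (9r^4) · r dr = 352947/2.

Outer integral (in θ): ∫_{0}^{2π} (352947/2) dθ = 352947π.

Therefore ∬_D (9(x^2 + y^2)^2) dA = 352947π.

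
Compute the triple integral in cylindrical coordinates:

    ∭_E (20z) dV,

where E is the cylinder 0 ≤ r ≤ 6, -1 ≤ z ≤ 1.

In cylindrical coordinates, x = r cos(θ), y = r sin(θ), z = z, and dV = r dr dθ dz.

The integrand becomes 20z, so

    ∭_E (20z) dV = ∫_{0}^{2π} ∫_{0}^{6} ∫_{-1}^{1} (20z) · r dz dr dθ.

Inner (z): 0.
Middle (r from 0 to 6): 0.
Outer (θ): 0.

Therefore the triple integral equals 0.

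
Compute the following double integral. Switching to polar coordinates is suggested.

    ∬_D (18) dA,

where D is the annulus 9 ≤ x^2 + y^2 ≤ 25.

The region D is 3 ≤ r ≤ 5, 0 ≤ θ ≤ 2π in polar coordinates, where x = r cos(θ), y = r sin(θ), and dA = r dr dθ.

Under the substitution, the integrand becomes 18, so

    ∬_D (18) dA = ∫_{0}^{2π} ∫_{3}^{5} (18) · r dr dθ.

Inner integral (in r): ∫_{3}^{5} (18) · r dr = 144.

Outer integral (in θ): ∫_{0}^{2π} (144) dθ = 288π.

Therefore ∬_D (18) dA = 288π.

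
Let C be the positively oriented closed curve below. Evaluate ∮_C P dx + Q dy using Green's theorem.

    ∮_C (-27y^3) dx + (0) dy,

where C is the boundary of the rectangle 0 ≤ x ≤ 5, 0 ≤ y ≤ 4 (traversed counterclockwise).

Green's theorem converts the closed line integral into a double integral over the enclosed region D:

    ∮_C P dx + Q dy = ∬_D (∂Q/∂x - ∂P/∂y) dA.

Here P = -27y^3, Q = 0, so

    ∂Q/∂x = 0,    ∂P/∂y = -81y^2,
    ∂Q/∂x - ∂P/∂y = 81y^2.

D is the region 0 ≤ x ≤ 5, 0 ≤ y ≤ 4. Evaluating the double integral:

    ∬_D (81y^2) dA = ∫_0^{5} ∫_0^{4} (81y^2) dy dx.

Inner (y from 0 to 4): 1728.
Outer (x from 0 to 5): 8640.

Therefore ∮_C P dx + Q dy = 8640.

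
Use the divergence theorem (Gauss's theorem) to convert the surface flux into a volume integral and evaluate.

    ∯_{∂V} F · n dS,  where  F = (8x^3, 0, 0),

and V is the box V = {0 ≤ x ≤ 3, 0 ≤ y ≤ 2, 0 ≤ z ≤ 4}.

By the divergence theorem,

    ∯_{∂V} F · n dS = ∭_V (∇ · F) dV.

Compute the divergence:
    ∇ · F = ∂F_x/∂x + ∂F_y/∂y + ∂F_z/∂z = 24x^2 + 0 + 0 = 24x^2.

V is a rectangular box, so dV = dx dy dz with 0 ≤ x ≤ 3, 0 ≤ y ≤ 2, 0 ≤ z ≤ 4.

Integrate (24x^2) over V as an iterated integral:

    ∭_V (∇·F) dV = ∫_0^{3} ∫_0^{2} ∫_0^{4} (24x^2) dz dy dx.

Inner (z from 0 to 4): 96x^2.
Middle (y from 0 to 2): 192x^2.
Outer (x from 0 to 3): 1728.

Therefore ∯_{∂V} F · n dS = 1728.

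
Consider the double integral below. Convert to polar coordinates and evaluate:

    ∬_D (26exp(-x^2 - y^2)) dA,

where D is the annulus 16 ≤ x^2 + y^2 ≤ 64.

The region D is 4 ≤ r ≤ 8, 0 ≤ θ ≤ 2π in polar coordinates, where x = r cos(θ), y = r sin(θ), and dA = r dr dθ.

Under the substitution, the integrand becomes 26exp(-r^2), so

    ∬_D (26exp(-x^2 - y^2)) dA = ∫_{0}^{2π} ∫_{4}^{8} (26exp(-r^2)) · r dr dθ.

Inner integral (in r): ∫_{4}^{8} (26exp(-r^2)) · r dr = -(13 - 13exp(48))exp(-64).

Outer integral (in θ): ∫_{0}^{2π} (-(13 - 13exp(48))exp(-64)) dθ = -26π (1 - exp(48))exp(-64).

Therefore ∬_D (26exp(-x^2 - y^2)) dA = -26π (1 - exp(48))exp(-64).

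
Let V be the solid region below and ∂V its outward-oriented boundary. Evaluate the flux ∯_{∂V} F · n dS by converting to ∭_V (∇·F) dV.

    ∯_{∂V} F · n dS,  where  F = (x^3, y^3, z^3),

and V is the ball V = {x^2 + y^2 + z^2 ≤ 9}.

By the divergence theorem,

    ∯_{∂V} F · n dS = ∭_V (∇ · F) dV.

Compute the divergence:
    ∇ · F = ∂F_x/∂x + ∂F_y/∂y + ∂F_z/∂z = 3x^2 + 3y^2 + 3z^2.

In spherical coordinates, x = ρ sin(φ) cos(θ), y = ρ sin(φ) sin(θ), z = ρ cos(φ), dV = ρ^2 sin(φ) dρ dφ dθ, with 0 ≤ ρ ≤ 3, 0 ≤ φ ≤ π, 0 ≤ θ ≤ 2π.

The integrand, after substitution and multiplying by the volume element, becomes (3ρ^2) · ρ^2 sin(φ), so

    ∭_V (∇·F) dV = ∫_0^{2π} ∫_0^{π} ∫_0^{3} (3ρ^2) · ρ^2 sin(φ) dρ dφ dθ.

Inner (ρ from 0 to 3): 729sin(φ)/5.
Middle (φ from 0 to π): 1458/5.
Outer (θ from 0 to 2π): 2916π/5.

Therefore ∯_{∂V} F · n dS = 2916π/5.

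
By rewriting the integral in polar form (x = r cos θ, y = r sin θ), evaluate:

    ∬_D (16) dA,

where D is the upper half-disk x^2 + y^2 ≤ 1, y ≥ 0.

The region D is 0 ≤ r ≤ 1, 0 ≤ θ ≤ π in polar coordinates, where x = r cos(θ), y = r sin(θ), and dA = r dr dθ.

Under the substitution, the integrand becomes 16, so

    ∬_D (16) dA = ∫_{0}^{π} ∫_{0}^{1} (16) · r dr dθ.

Inner integral (in r): ∫_{0}^{1} (16) · r dr = 8.

Outer integral (in θ): ∫_{0}^{π} (8) dθ = 8π.

Therefore ∬_D (16) dA = 8π.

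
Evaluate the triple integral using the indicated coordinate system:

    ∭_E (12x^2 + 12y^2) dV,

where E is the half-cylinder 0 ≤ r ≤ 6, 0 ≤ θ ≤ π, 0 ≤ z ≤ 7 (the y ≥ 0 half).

In cylindrical coordinates, x = r cos(θ), y = r sin(θ), z = z, and dV = r dr dθ dz.

The integrand becomes 12r^2, so

    ∭_E (12x^2 + 12y^2) dV = ∫_{0}^{π} ∫_{0}^{6} ∫_{0}^{7} (12r^2) · r dz dr dθ.

Inner (z): 84r^3.
Middle (r from 0 to 6): 27216.
Outer (θ): 27216π.

Therefore the triple integral equals 27216π.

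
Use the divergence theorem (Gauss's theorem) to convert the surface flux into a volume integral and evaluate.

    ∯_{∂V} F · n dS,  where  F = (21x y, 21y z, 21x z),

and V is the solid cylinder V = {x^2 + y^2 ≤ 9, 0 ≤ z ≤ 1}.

By the divergence theorem,

    ∯_{∂V} F · n dS = ∭_V (∇ · F) dV.

Compute the divergence:
    ∇ · F = ∂F_x/∂x + ∂F_y/∂y + ∂F_z/∂z = 21y + 21z + 21x = 21x + 21y + 21z.

In cylindrical coordinates, x = r cos(θ), y = r sin(θ), z = z, dV = r dr dθ dz, with 0 ≤ r ≤ 3, 0 ≤ θ ≤ 2π, 0 ≤ z ≤ 1.

The integrand, after substitution and multiplying by the volume element, becomes (21sqrt(2)r sin(θ + π/4) + 21z) · r, so

    ∭_V (∇·F) dV = ∫_0^{2π} ∫_0^{3} ∫_0^{1} (21sqrt(2)r sin(θ + π/4) + 21z) · r dz dr dθ.

Inner (z from 0 to 1): 21r (2sqrt(2)r sin(θ + π/4) + 1)/2.
Middle (r from 0 to 3): 189sqrt(2)sin(θ + π/4) + 189/4.
Outer (θ from 0 to 2π): 189π/2.

Therefore ∯_{∂V} F · n dS = 189π/2.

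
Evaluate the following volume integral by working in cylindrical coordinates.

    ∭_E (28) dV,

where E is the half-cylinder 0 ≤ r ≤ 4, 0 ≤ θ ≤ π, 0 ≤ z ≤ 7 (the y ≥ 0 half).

In cylindrical coordinates, x = r cos(θ), y = r sin(θ), z = z, and dV = r dr dθ dz.

The integrand becomes 28, so

    ∭_E (28) dV = ∫_{0}^{π} ∫_{0}^{4} ∫_{0}^{7} (28) · r dz dr dθ.

Inner (z): 196r.
Middle (r from 0 to 4): 1568.
Outer (θ): 1568π.

Therefore the triple integral equals 1568π.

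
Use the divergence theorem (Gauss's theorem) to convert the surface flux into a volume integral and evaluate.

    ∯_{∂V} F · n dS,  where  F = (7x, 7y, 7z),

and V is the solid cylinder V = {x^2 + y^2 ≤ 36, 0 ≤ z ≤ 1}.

By the divergence theorem,

    ∯_{∂V} F · n dS = ∭_V (∇ · F) dV.

Compute the divergence:
    ∇ · F = ∂F_x/∂x + ∂F_y/∂y + ∂F_z/∂z = 7 + 7 + 7 = 21.

In cylindrical coordinates, x = r cos(θ), y = r sin(θ), z = z, dV = r dr dθ dz, with 0 ≤ r ≤ 6, 0 ≤ θ ≤ 2π, 0 ≤ z ≤ 1.

The integrand, after substitution and multiplying by the volume element, becomes (21) · r, so

    ∭_V (∇·F) dV = ∫_0^{2π} ∫_0^{6} ∫_0^{1} (21) · r dz dr dθ.

Inner (z from 0 to 1): 21r.
Middle (r from 0 to 6): 378.
Outer (θ from 0 to 2π): 756π.

Therefore ∯_{∂V} F · n dS = 756π.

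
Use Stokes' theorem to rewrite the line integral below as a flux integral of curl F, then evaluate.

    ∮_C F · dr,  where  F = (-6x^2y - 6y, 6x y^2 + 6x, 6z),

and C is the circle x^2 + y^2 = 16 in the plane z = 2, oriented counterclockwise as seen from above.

Let S be the flat disk x^2 + y^2 ≤ 16 in the plane z = 2, with upward unit normal n̂ = ẑ. By Stokes' theorem,

    ∮_C F · dr = ∬_S (∇ × F) · n̂ dS = ∬_D (curl F)_z dA,

where D is the disk x^2 + y^2 ≤ 16.

Compute the curl of F = (-6x^2y - 6y, 6x y^2 + 6x, 6z):
    (∇ × F)_x = ∂F_z/∂y - ∂F_y/∂z = 0,
    (∇ × F)_y = ∂F_x/∂z - ∂F_z/∂x = 0,
    (∇ × F)_z = ∂F_y/∂x - ∂F_x/∂y = 6x^2 + 6y^2 + 12.

On z = 2, (curl F)_z = 6x^2 + 6y^2 + 12.

Convert to polar (x = r cos θ, y = r sin θ, dA = r dr dθ); the integrand becomes 6r^2 + 12, so

    ∬_D (curl F)_z dA = ∫_0^{2π} ∫_0^{4} (6r^2 + 12) · r dr dθ.

Inner (r from 0 to 4): 480.
Outer (θ from 0 to 2π): 960π.

Therefore ∮_C F · dr = 960π.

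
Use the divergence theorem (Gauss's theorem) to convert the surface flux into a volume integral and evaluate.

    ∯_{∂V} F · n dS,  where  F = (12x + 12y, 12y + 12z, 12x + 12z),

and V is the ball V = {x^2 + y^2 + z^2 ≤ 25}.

By the divergence theorem,

    ∯_{∂V} F · n dS = ∭_V (∇ · F) dV.

Compute the divergence:
    ∇ · F = ∂F_x/∂x + ∂F_y/∂y + ∂F_z/∂z = 12 + 12 + 12 = 36.

In spherical coordinates, x = ρ sin(φ) cos(θ), y = ρ sin(φ) sin(θ), z = ρ cos(φ), dV = ρ^2 sin(φ) dρ dφ dθ, with 0 ≤ ρ ≤ 5, 0 ≤ φ ≤ π, 0 ≤ θ ≤ 2π.

The integrand, after substitution and multiplying by the volume element, becomes (36) · ρ^2 sin(φ), so

    ∭_V (∇·F) dV = ∫_0^{2π} ∫_0^{π} ∫_0^{5} (36) · ρ^2 sin(φ) dρ dφ dθ.

Inner (ρ from 0 to 5): 1500sin(φ).
Middle (φ from 0 to π): 3000.
Outer (θ from 0 to 2π): 6000π.

Therefore ∯_{∂V} F · n dS = 6000π.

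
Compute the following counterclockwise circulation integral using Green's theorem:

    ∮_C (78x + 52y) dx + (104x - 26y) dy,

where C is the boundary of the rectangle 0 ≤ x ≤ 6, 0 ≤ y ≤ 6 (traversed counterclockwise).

Green's theorem converts the closed line integral into a double integral over the enclosed region D:

    ∮_C P dx + Q dy = ∬_D (∂Q/∂x - ∂P/∂y) dA.

Here P = 78x + 52y, Q = 104x - 26y, so

    ∂Q/∂x = 104,    ∂P/∂y = 52,
    ∂Q/∂x - ∂P/∂y = 52.

D is the region 0 ≤ x ≤ 6, 0 ≤ y ≤ 6. Evaluating the double integral:

    ∬_D (52) dA = ∫_0^{6} ∫_0^{6} (52) dy dx.

Inner (y from 0 to 6): 312.
Outer (x from 0 to 6): 1872.

Therefore ∮_C P dx + Q dy = 1872.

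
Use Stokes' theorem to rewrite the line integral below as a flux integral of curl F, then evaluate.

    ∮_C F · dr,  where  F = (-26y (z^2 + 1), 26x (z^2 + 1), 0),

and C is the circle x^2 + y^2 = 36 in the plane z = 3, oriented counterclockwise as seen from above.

Let S be the flat disk x^2 + y^2 ≤ 36 in the plane z = 3, with upward unit normal n̂ = ẑ. By Stokes' theorem,

    ∮_C F · dr = ∬_S (∇ × F) · n̂ dS = ∬_D (curl F)_z dA,

where D is the disk x^2 + y^2 ≤ 36.

Compute the curl of F = (-26y (z^2 + 1), 26x (z^2 + 1), 0):
    (∇ × F)_x = ∂F_z/∂y - ∂F_y/∂z = -52x z,
    (∇ × F)_y = ∂F_x/∂z - ∂F_z/∂x = -52y z,
    (∇ × F)_z = ∂F_y/∂x - ∂F_x/∂y = 52z^2 + 52.

On z = 3, (curl F)_z = 520.

Convert to polar (x = r cos θ, y = r sin θ, dA = r dr dθ); the integrand becomes 520, so

    ∬_D (curl F)_z dA = ∫_0^{2π} ∫_0^{6} (520) · r dr dθ.

Inner (r from 0 to 6): 9360.
Outer (θ from 0 to 2π): 18720π.

Therefore ∮_C F · dr = 18720π.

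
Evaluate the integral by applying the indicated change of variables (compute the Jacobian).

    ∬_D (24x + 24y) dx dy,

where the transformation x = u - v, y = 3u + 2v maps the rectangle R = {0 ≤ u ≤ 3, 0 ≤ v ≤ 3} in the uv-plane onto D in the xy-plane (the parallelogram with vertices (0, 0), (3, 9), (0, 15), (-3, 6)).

Compute the Jacobian determinant of (x, y) with respect to (u, v):

    ∂(x,y)/∂(u,v) = | 1  -1 | = (1)(2) - (-1)(3) = 5.
                   | 3  2 |

Its absolute value is |J| = 5 (the area scaling factor).

Substituting x = u - v, y = 3u + 2v into the integrand,

    24x + 24y → 96u + 24v,

so the integral becomes

    ∬_R (96u + 24v) · |J| du dv = ∫_0^3 ∫_0^3 (480u + 120v) dv du.

Inner (v): 1440u + 540.
Outer (u): 8100.

Therefore ∬_D (24x + 24y) dx dy = 8100.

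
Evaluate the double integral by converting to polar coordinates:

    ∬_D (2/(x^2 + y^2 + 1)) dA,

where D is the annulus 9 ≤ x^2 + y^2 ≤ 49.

The region D is 3 ≤ r ≤ 7, 0 ≤ θ ≤ 2π in polar coordinates, where x = r cos(θ), y = r sin(θ), and dA = r dr dθ.

Under the substitution, the integrand becomes 2/(r^2 + 1), so

    ∬_D (2/(x^2 + y^2 + 1)) dA = ∫_{0}^{2π} ∫_{3}^{7} (2/(r^2 + 1)) · r dr dθ.

Inner integral (in r): ∫_{3}^{7} (2/(r^2 + 1)) · r dr = log(5).

Outer integral (in θ): ∫_{0}^{2π} (log(5)) dθ = 2π log(5).

Therefore ∬_D (2/(x^2 + y^2 + 1)) dA = 2π log(5).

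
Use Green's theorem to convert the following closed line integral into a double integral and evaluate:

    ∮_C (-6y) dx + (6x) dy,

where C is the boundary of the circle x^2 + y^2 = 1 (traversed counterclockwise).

Green's theorem converts the closed line integral into a double integral over the enclosed region D:

    ∮_C P dx + Q dy = ∬_D (∂Q/∂x - ∂P/∂y) dA.

Here P = -6y, Q = 6x, so

    ∂Q/∂x = 6,    ∂P/∂y = -6,
    ∂Q/∂x - ∂P/∂y = 12.

D is the region x^2 + y^2 ≤ 1. Evaluating the double integral:

In polar coordinates (x = r cos θ, y = r sin θ, dA = r dr dθ) the integrand becomes 12, so

    ∬_D (12) dA = ∫_0^{2π} ∫_0^{1} (12) · r dr dθ.

Inner (r from 0 to 1): 6.
Outer (θ from 0 to 2π): 12π.

Therefore ∮_C P dx + Q dy = 12π.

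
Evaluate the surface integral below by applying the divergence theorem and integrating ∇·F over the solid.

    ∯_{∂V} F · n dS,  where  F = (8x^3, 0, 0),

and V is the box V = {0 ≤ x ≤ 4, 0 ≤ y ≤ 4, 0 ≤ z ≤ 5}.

By the divergence theorem,

    ∯_{∂V} F · n dS = ∭_V (∇ · F) dV.

Compute the divergence:
    ∇ · F = ∂F_x/∂x + ∂F_y/∂y + ∂F_z/∂z = 24x^2 + 0 + 0 = 24x^2.

V is a rectangular box, so dV = dx dy dz with 0 ≤ x ≤ 4, 0 ≤ y ≤ 4, 0 ≤ z ≤ 5.

Integrate (24x^2) over V as an iterated integral:

    ∭_V (∇·F) dV = ∫_0^{4} ∫_0^{4} ∫_0^{5} (24x^2) dz dy dx.

Inner (z from 0 to 5): 120x^2.
Middle (y from 0 to 4): 480x^2.
Outer (x from 0 to 4): 10240.

Therefore ∯_{∂V} F · n dS = 10240.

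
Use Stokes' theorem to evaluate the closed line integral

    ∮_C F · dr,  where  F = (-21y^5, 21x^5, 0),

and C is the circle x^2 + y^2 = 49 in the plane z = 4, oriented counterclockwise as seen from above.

Let S be the flat disk x^2 + y^2 ≤ 49 in the plane z = 4, with upward unit normal n̂ = ẑ. By Stokes' theorem,

    ∮_C F · dr = ∬_S (∇ × F) · n̂ dS = ∬_D (curl F)_z dA,

where D is the disk x^2 + y^2 ≤ 49.

Compute the curl of F = (-21y^5, 21x^5, 0):
    (∇ × F)_x = ∂F_z/∂y - ∂F_y/∂z = 0,
    (∇ × F)_y = ∂F_x/∂z - ∂F_z/∂x = 0,
    (∇ × F)_z = ∂F_y/∂x - ∂F_x/∂y = 105x^4 + 105y^4.

On z = 4, (curl F)_z = 105x^4 + 105y^4.

Convert to polar (x = r cos θ, y = r sin θ, dA = r dr dθ); the integrand becomes 105r^4(sin(θ)^4 + cos(θ)^4), so

    ∬_D (curl F)_z dA = ∫_0^{2π} ∫_0^{7} (105r^4(sin(θ)^4 + cos(θ)^4)) · r dr dθ.

Inner (r from 0 to 7): 4117715sin(θ)^4/2 + 4117715cos(θ)^4/2.
Outer (θ from 0 to 2π): 12353145π/4.

Therefore ∮_C F · dr = 12353145π/4.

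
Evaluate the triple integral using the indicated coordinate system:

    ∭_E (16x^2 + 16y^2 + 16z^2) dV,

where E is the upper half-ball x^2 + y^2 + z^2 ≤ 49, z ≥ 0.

In spherical coordinates, x = ρ sin(φ) cos(θ), y = ρ sin(φ) sin(θ), z = ρ cos(φ), and dV = ρ^2 sin(φ) dρ dφ dθ.

The integrand becomes 16ρ^2, so

    ∭_E (16x^2 + 16y^2 + 16z^2) dV = ∫_{0}^{2π} ∫_{0}^{π/2} ∫_{0}^{7} (16ρ^2) · ρ^2 sin(φ) dρ dφ dθ.

Inner (ρ): 268912sin(φ)/5.
Middle (φ): 268912/5.
Outer (θ): 537824π/5.

Therefore the triple integral equals 537824π/5.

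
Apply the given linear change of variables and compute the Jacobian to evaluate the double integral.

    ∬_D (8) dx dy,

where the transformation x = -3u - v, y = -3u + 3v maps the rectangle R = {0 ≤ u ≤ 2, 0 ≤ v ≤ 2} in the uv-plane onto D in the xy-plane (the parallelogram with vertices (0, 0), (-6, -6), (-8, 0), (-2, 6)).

Compute the Jacobian determinant of (x, y) with respect to (u, v):

    ∂(x,y)/∂(u,v) = | -3  -1 | = (-3)(3) - (-1)(-3) = -12.
                   | -3  3 |

Its absolute value is |J| = 12 (the area scaling factor).

Substituting x = -3u - v, y = -3u + 3v into the integrand,

    8 → 8,

so the integral becomes

    ∬_R (8) · |J| du dv = ∫_0^2 ∫_0^2 (96) dv du.

Inner (v): 192.
Outer (u): 384.

Therefore ∬_D (8) dx dy = 384.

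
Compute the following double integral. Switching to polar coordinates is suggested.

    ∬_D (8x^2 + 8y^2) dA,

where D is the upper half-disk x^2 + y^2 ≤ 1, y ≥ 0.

The region D is 0 ≤ r ≤ 1, 0 ≤ θ ≤ π in polar coordinates, where x = r cos(θ), y = r sin(θ), and dA = r dr dθ.

Under the substitution, the integrand becomes 8r^2, so

    ∬_D (8x^2 + 8y^2) dA = ∫_{0}^{π} ∫_{0}^{1} (8r^2) · r dr dθ.

Inner integral (in r): ∫_{0}^{1} (8r^2) · r dr = 2.

Outer integral (in θ): ∫_{0}^{π} (2) dθ = 2π.

Therefore ∬_D (8x^2 + 8y^2) dA = 2π.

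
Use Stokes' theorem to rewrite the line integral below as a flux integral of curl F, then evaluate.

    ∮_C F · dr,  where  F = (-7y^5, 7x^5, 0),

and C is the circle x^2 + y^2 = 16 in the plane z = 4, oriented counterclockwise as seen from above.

Let S be the flat disk x^2 + y^2 ≤ 16 in the plane z = 4, with upward unit normal n̂ = ẑ. By Stokes' theorem,

    ∮_C F · dr = ∬_S (∇ × F) · n̂ dS = ∬_D (curl F)_z dA,

where D is the disk x^2 + y^2 ≤ 16.

Compute the curl of F = (-7y^5, 7x^5, 0):
    (∇ × F)_x = ∂F_z/∂y - ∂F_y/∂z = 0,
    (∇ × F)_y = ∂F_x/∂z - ∂F_z/∂x = 0,
    (∇ × F)_z = ∂F_y/∂x - ∂F_x/∂y = 35x^4 + 35y^4.

On z = 4, (curl F)_z = 35x^4 + 35y^4.

Convert to polar (x = r cos θ, y = r sin θ, dA = r dr dθ); the integrand becomes 35r^4(sin(θ)^4 + cos(θ)^4), so

    ∬_D (curl F)_z dA = ∫_0^{2π} ∫_0^{4} (35r^4(sin(θ)^4 + cos(θ)^4)) · r dr dθ.

Inner (r from 0 to 4): 71680sin(θ)^4/3 + 71680cos(θ)^4/3.
Outer (θ from 0 to 2π): 35840π.

Therefore ∮_C F · dr = 35840π.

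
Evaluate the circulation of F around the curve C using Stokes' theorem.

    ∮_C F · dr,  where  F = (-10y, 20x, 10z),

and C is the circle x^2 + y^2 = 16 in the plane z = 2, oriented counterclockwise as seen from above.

Let S be the flat disk x^2 + y^2 ≤ 16 in the plane z = 2, with upward unit normal n̂ = ẑ. By Stokes' theorem,

    ∮_C F · dr = ∬_S (∇ × F) · n̂ dS = ∬_D (curl F)_z dA,

where D is the disk x^2 + y^2 ≤ 16.

Compute the curl of F = (-10y, 20x, 10z):
    (∇ × F)_x = ∂F_z/∂y - ∂F_y/∂z = 0,
    (∇ × F)_y = ∂F_x/∂z - ∂F_z/∂x = 0,
    (∇ × F)_z = ∂F_y/∂x - ∂F_x/∂y = 30.

On z = 2, (curl F)_z = 30.

Convert to polar (x = r cos θ, y = r sin θ, dA = r dr dθ); the integrand becomes 30, so

    ∬_D (curl F)_z dA = ∫_0^{2π} ∫_0^{4} (30) · r dr dθ.

Inner (r from 0 to 4): 240.
Outer (θ from 0 to 2π): 480π.

Therefore ∮_C F · dr = 480π.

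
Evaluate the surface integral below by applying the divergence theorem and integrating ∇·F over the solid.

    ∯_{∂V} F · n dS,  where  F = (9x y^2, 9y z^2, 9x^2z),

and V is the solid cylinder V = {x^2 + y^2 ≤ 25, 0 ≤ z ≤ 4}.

By the divergence theorem,

    ∯_{∂V} F · n dS = ∭_V (∇ · F) dV.

Compute the divergence:
    ∇ · F = ∂F_x/∂x + ∂F_y/∂y + ∂F_z/∂z = 9y^2 + 9z^2 + 9x^2 = 9x^2 + 9y^2 + 9z^2.

In cylindrical coordinates, x = r cos(θ), y = r sin(θ), z = z, dV = r dr dθ dz, with 0 ≤ r ≤ 5, 0 ≤ θ ≤ 2π, 0 ≤ z ≤ 4.

The integrand, after substitution and multiplying by the volume element, becomes (9r^2 + 9z^2) · r, so

    ∭_V (∇·F) dV = ∫_0^{2π} ∫_0^{5} ∫_0^{4} (9r^2 + 9z^2) · r dz dr dθ.

Inner (z from 0 to 4): 36r^3 + 192r.
Middle (r from 0 to 5): 8025.
Outer (θ from 0 to 2π): 16050π.

Therefore ∯_{∂V} F · n dS = 16050π.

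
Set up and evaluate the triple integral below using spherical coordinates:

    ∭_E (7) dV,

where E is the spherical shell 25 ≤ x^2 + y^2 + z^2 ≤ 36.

In spherical coordinates, x = ρ sin(φ) cos(θ), y = ρ sin(φ) sin(θ), z = ρ cos(φ), and dV = ρ^2 sin(φ) dρ dφ dθ.

The integrand becomes 7, so

    ∭_E (7) dV = ∫_{0}^{2π} ∫_{0}^{π} ∫_{5}^{6} (7) · ρ^2 sin(φ) dρ dφ dθ.

Inner (ρ): 637sin(φ)/3.
Middle (φ): 1274/3.
Outer (θ): 2548π/3.

Therefore the triple integral equals 2548π/3.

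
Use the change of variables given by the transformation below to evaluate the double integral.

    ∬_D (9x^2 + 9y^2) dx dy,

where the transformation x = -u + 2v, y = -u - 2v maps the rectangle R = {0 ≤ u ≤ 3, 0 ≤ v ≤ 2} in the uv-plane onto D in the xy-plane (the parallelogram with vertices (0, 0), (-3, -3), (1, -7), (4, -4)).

Compute the Jacobian determinant of (x, y) with respect to (u, v):

    ∂(x,y)/∂(u,v) = | -1  2 | = (-1)(-2) - (2)(-1) = 4.
                   | -1  -2 |

Its absolute value is |J| = 4 (the area scaling factor).

Substituting x = -u + 2v, y = -u - 2v into the integrand,

    9x^2 + 9y^2 → 18u^2 + 72v^2,

so the integral becomes

    ∬_R (18u^2 + 72v^2) · |J| du dv = ∫_0^3 ∫_0^2 (72u^2 + 288v^2) dv du.

Inner (v): 144u^2 + 768.
Outer (u): 3600.

Therefore ∬_D (9x^2 + 9y^2) dx dy = 3600.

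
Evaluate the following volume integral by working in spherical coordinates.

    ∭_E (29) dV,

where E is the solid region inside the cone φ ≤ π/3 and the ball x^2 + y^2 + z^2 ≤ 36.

In spherical coordinates, x = ρ sin(φ) cos(θ), y = ρ sin(φ) sin(θ), z = ρ cos(φ), and dV = ρ^2 sin(φ) dρ dφ dθ.

The integrand becomes 29, so

    ∭_E (29) dV = ∫_{0}^{2π} ∫_{0}^{π/3} ∫_{0}^{6} (29) · ρ^2 sin(φ) dρ dφ dθ.

Inner (ρ): 2088sin(φ).
Middle (φ): 1044.
Outer (θ): 2088π.

Therefore the triple integral equals 2088π.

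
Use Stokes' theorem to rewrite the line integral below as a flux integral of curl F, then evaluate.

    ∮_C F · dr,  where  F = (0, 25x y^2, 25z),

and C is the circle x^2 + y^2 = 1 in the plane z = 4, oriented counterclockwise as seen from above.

Let S be the flat disk x^2 + y^2 ≤ 1 in the plane z = 4, with upward unit normal n̂ = ẑ. By Stokes' theorem,

    ∮_C F · dr = ∬_S (∇ × F) · n̂ dS = ∬_D (curl F)_z dA,

where D is the disk x^2 + y^2 ≤ 1.

Compute the curl of F = (0, 25x y^2, 25z):
    (∇ × F)_x = ∂F_z/∂y - ∂F_y/∂z = 0,
    (∇ × F)_y = ∂F_x/∂z - ∂F_z/∂x = 0,
    (∇ × F)_z = ∂F_y/∂x - ∂F_x/∂y = 25y^2.

On z = 4, (curl F)_z = 25y^2.

Convert to polar (x = r cos θ, y = r sin θ, dA = r dr dθ); the integrand becomes 25r^2sin(θ)^2, so

    ∬_D (curl F)_z dA = ∫_0^{2π} ∫_0^{1} (25r^2sin(θ)^2) · r dr dθ.

Inner (r from 0 to 1): 25sin(θ)^2/4.
Outer (θ from 0 to 2π): 25π/4.

Therefore ∮_C F · dr = 25π/4.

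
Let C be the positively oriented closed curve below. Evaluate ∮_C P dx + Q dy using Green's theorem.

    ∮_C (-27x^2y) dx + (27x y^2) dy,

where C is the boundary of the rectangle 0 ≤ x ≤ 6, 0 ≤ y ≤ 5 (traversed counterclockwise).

Green's theorem converts the closed line integral into a double integral over the enclosed region D:

    ∮_C P dx + Q dy = ∬_D (∂Q/∂x - ∂P/∂y) dA.

Here P = -27x^2y, Q = 27x y^2, so

    ∂Q/∂x = 27y^2,    ∂P/∂y = -27x^2,
    ∂Q/∂x - ∂P/∂y = 27x^2 + 27y^2.

D is the region 0 ≤ x ≤ 6, 0 ≤ y ≤ 5. Evaluating the double integral:

    ∬_D (27x^2 + 27y^2) dA = ∫_0^{6} ∫_0^{5} (27x^2 + 27y^2) dy dx.

Inner (y from 0 to 5): 135x^2 + 1125.
Outer (x from 0 to 6): 16470.

Therefore ∮_C P dx + Q dy = 16470.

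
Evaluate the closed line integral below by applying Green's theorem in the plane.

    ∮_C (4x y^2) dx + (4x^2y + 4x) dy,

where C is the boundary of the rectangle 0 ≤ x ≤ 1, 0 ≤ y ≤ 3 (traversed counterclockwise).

Green's theorem converts the closed line integral into a double integral over the enclosed region D:

    ∮_C P dx + Q dy = ∬_D (∂Q/∂x - ∂P/∂y) dA.

Here P = 4x y^2, Q = 4x^2y + 4x, so

    ∂Q/∂x = 8x y + 4,    ∂P/∂y = 8x y,
    ∂Q/∂x - ∂P/∂y = 4.

D is the region 0 ≤ x ≤ 1, 0 ≤ y ≤ 3. Evaluating the double integral:

    ∬_D (4) dA = ∫_0^{1} ∫_0^{3} (4) dy dx.

Inner (y from 0 to 3): 12.
Outer (x from 0 to 1): 12.

Therefore ∮_C P dx + Q dy = 12.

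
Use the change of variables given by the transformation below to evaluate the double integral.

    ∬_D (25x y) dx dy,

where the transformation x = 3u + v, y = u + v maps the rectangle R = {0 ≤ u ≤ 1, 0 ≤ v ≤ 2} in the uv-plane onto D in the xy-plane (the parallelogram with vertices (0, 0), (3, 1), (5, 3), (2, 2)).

Compute the Jacobian determinant of (x, y) with respect to (u, v):

    ∂(x,y)/∂(u,v) = | 3  1 | = (3)(1) - (1)(1) = 2.
                   | 1  1 |

Its absolute value is |J| = 2 (the area scaling factor).

Substituting x = 3u + v, y = u + v into the integrand,

    25x y → 75u^2 + 100u v + 25v^2,

so the integral becomes

    ∬_R (75u^2 + 100u v + 25v^2) · |J| du dv = ∫_0^1 ∫_0^2 (150u^2 + 200u v + 50v^2) dv du.

Inner (v): 300u^2 + 400u + 400/3.
Outer (u): 1300/3.

Therefore ∬_D (25x y) dx dy = 1300/3.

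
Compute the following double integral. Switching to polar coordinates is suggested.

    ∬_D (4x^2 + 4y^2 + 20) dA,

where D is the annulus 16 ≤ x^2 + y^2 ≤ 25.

The region D is 4 ≤ r ≤ 5, 0 ≤ θ ≤ 2π in polar coordinates, where x = r cos(θ), y = r sin(θ), and dA = r dr dθ.

Under the substitution, the integrand becomes 4r^2 + 20, so

    ∬_D (4x^2 + 4y^2 + 20) dA = ∫_{0}^{2π} ∫_{4}^{5} (4r^2 + 20) · r dr dθ.

Inner integral (in r): ∫_{4}^{5} (4r^2 + 20) · r dr = 459.

Outer integral (in θ): ∫_{0}^{2π} (459) dθ = 918π.

Therefore ∬_D (4x^2 + 4y^2 + 20) dA = 918π.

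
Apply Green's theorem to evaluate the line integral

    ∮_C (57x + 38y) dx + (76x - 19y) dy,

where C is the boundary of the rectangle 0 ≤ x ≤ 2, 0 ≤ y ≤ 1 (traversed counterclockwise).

Green's theorem converts the closed line integral into a double integral over the enclosed region D:

    ∮_C P dx + Q dy = ∬_D (∂Q/∂x - ∂P/∂y) dA.

Here P = 57x + 38y, Q = 76x - 19y, so

    ∂Q/∂x = 76,    ∂P/∂y = 38,
    ∂Q/∂x - ∂P/∂y = 38.

D is the region 0 ≤ x ≤ 2, 0 ≤ y ≤ 1. Evaluating the double integral:

    ∬_D (38) dA = ∫_0^{2} ∫_0^{1} (38) dy dx.

Inner (y from 0 to 1): 38.
Outer (x from 0 to 2): 76.

Therefore ∮_C P dx + Q dy = 76.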